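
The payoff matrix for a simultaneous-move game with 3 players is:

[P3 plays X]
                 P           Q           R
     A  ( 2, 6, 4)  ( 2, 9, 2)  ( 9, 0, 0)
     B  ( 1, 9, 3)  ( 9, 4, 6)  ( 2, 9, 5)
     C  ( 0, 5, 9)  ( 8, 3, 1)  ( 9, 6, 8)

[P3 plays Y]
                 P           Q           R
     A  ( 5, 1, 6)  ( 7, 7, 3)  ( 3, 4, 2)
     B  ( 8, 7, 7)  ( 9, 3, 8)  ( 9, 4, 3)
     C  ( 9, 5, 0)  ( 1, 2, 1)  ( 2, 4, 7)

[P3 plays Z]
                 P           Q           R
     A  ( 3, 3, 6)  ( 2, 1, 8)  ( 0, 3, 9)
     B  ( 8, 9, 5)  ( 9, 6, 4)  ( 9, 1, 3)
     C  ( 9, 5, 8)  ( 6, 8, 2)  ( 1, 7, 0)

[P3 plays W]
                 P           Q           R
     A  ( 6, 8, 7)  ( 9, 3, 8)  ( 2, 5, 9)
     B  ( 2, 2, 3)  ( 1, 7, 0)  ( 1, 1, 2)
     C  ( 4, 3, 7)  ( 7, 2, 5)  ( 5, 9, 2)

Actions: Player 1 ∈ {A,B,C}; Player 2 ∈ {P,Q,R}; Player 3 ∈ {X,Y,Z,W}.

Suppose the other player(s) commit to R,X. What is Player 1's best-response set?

argmax u_1 = {A,C}

u_1(A vs R,X) = 9
u_1(B vs R,X) = 2
u_1(C vs R,X) = 9
max payoff 9 at {A,C}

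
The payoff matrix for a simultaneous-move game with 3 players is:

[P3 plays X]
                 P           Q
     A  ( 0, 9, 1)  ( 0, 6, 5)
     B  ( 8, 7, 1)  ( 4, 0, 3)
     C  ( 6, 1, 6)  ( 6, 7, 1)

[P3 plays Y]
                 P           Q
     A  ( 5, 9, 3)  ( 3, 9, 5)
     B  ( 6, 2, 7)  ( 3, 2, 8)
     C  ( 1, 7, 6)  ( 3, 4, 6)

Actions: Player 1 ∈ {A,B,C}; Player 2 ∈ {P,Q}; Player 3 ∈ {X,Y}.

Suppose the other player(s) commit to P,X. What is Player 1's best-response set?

argmax u_1 = {B}

u_1(A vs P,X) = 0
u_1(B vs P,X) = 8
u_1(C vs P,X) = 6
max payoff 8 at {B}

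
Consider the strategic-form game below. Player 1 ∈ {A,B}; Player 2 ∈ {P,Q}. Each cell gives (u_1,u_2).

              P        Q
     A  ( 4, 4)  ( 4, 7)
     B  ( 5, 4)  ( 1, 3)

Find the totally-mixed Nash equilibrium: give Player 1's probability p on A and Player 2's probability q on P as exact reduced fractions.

p=1/4, q=3/4

P1 indiff ⇒ q·4+(1-q)·4 = q·5+(1-q)·1 ⇒ q(-1) = (1-q)(-3) ⇒ q = 3/4
P2 indiff ⇒ p·4+(1-p)·4 = p·7+(1-p)·3 ⇒ p(-3) = (1-p)(-1) ⇒ p = 1/4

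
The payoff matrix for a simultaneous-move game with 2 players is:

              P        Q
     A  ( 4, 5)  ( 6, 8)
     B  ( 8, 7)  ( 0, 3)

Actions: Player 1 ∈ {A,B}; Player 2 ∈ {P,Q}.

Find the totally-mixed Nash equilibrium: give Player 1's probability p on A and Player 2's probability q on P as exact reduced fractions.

P1 indiff ⇒ q·4+(1-q)·6 = q·8+(1-q)·0 ⇒ q(-4) = (1-q)(-6) ⇒ q = 3/5
P2 indiff ⇒ p·5+(1-p)·7 = p·8+(1-p)·3 ⇒ p(-3) = (1-p)(-4) ⇒ p = 4/7

p=4/7, q=3/5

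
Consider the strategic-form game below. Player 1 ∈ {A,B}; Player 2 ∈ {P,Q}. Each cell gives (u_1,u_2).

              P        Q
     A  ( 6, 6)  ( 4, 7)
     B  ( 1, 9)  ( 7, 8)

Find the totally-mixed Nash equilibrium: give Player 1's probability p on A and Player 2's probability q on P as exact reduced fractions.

P1 indiff ⇒ q·6+(1-q)·4 = q·1+(1-q)·7 ⇒ q(5) = (1-q)(3) ⇒ q = 3/8
P2 indiff ⇒ p·6+(1-p)·9 = p·7+(1-p)·8 ⇒ p(-1) = (1-p)(-1) ⇒ p = 1/2

P1 mixes 1/2 on A; P2 mixes 3/8 on P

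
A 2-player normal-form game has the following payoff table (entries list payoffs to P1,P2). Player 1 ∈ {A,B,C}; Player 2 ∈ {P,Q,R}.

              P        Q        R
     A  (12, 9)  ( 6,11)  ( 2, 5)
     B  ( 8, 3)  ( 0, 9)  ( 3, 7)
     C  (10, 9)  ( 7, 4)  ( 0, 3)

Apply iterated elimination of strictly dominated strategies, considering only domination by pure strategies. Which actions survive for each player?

P2 drop R (Q beats it: A:11>5 B:9>7 C:4>3)
P1 drop B (A beats it: P:12>8 Q:6>0)
P1→{A,C} P2→{P,Q}

Remaining: P1:{A,C} P2:{P,Q}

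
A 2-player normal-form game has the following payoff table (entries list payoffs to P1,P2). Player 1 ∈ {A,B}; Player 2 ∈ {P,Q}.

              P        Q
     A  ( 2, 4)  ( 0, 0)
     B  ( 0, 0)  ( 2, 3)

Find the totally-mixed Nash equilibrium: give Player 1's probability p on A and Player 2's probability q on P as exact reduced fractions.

P1 indiff ⇒ q·2+(1-q)·0 = q·0+(1-q)·2 ⇒ q(2) = (1-q)(2) ⇒ q = 1/2
P2 indiff ⇒ p·4+(1-p)·0 = p·0+(1-p)·3 ⇒ p(4) = (1-p)(3) ⇒ p = 3/7

P1 mixes 3/7 on A; P2 mixes 1/2 on P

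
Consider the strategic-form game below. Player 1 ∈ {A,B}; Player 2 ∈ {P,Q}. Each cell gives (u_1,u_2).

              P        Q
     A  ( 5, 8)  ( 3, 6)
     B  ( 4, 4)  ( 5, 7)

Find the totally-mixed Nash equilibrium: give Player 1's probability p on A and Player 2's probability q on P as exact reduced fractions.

P1 mixes 3/5 on A; P2 mixes 2/3 on P

P1 indiff ⇒ q·5+(1-q)·3 = q·4+(1-q)·5 ⇒ q(1) = (1-q)(2) ⇒ q = 2/3
P2 indiff ⇒ p·8+(1-p)·4 = p·6+(1-p)·7 ⇒ p(2) = (1-p)(3) ⇒ p = 3/5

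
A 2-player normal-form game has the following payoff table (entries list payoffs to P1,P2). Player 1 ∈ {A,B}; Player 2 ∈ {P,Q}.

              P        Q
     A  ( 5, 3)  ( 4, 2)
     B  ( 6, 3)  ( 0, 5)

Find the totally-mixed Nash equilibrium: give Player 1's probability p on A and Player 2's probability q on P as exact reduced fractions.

(p,q) = (2/3, 4/5)

P1 indiff ⇒ q·5+(1-q)·4 = q·6+(1-q)·0 ⇒ q(-1) = (1-q)(-4) ⇒ q = 4/5
P2 indiff ⇒ p·3+(1-p)·3 = p·2+(1-p)·5 ⇒ p(1) = (1-p)(2) ⇒ p = 2/3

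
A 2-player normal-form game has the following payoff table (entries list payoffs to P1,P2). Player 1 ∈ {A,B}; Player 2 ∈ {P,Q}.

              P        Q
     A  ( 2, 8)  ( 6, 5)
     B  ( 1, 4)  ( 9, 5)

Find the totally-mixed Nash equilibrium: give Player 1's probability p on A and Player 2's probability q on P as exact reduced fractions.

p=1/4, q=3/4

P1 indiff ⇒ q·2+(1-q)·6 = q·1+(1-q)·9 ⇒ q(1) = (1-q)(3) ⇒ q = 3/4
P2 indiff ⇒ p·8+(1-p)·4 = p·5+(1-p)·5 ⇒ p(3) = (1-p)(1) ⇒ p = 1/4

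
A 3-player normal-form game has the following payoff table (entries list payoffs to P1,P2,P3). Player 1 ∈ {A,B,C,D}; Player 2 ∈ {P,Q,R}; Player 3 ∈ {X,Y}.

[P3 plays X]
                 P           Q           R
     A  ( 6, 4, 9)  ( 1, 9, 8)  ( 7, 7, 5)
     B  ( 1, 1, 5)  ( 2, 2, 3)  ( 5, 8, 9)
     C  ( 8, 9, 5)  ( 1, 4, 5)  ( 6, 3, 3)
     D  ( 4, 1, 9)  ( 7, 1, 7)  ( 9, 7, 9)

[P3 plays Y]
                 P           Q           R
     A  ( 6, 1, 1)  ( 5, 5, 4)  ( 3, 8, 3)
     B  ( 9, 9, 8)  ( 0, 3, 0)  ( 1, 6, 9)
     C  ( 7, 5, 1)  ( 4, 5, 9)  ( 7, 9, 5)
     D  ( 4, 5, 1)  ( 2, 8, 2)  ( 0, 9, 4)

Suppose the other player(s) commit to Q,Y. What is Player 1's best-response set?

u_1(A vs Q,Y) = 5
u_1(B vs Q,Y) = 0
u_1(C vs Q,Y) = 4
u_1(D vs Q,Y) = 2
max payoff 5 at {A}

P1 best: {A}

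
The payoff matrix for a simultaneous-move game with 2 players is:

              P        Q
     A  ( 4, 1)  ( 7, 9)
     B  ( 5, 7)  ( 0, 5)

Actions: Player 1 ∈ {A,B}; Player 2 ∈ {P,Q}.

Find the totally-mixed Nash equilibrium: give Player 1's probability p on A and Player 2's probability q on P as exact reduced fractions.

P1 indiff ⇒ q·4+(1-q)·7 = q·5+(1-q)·0 ⇒ q(-1) = (1-q)(-7) ⇒ q = 7/8
P2 indiff ⇒ p·1+(1-p)·7 = p·9+(1-p)·5 ⇒ p(-8) = (1-p)(-2) ⇒ p = 1/5

P1 mixes 1/5 on A; P2 mixes 7/8 on P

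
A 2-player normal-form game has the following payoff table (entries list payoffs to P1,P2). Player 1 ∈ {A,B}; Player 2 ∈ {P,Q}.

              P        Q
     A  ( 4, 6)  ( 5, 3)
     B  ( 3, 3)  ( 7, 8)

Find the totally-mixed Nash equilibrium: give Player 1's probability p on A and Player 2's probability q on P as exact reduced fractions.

P1 indiff ⇒ q·4+(1-q)·5 = q·3+(1-q)·7 ⇒ q(1) = (1-q)(2) ⇒ q = 2/3
P2 indiff ⇒ p·6+(1-p)·3 = p·3+(1-p)·8 ⇒ p(3) = (1-p)(5) ⇒ p = 5/8

(p,q) = (5/8, 2/3)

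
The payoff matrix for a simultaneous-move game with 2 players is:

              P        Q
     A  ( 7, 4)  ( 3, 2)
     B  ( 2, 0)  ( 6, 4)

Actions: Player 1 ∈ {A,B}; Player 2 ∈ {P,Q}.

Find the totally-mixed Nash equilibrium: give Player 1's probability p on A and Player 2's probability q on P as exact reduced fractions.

P1 indiff ⇒ q·7+(1-q)·3 = q·2+(1-q)·6 ⇒ q(5) = (1-q)(3) ⇒ q = 3/8
P2 indiff ⇒ p·4+(1-p)·0 = p·2+(1-p)·4 ⇒ p(2) = (1-p)(4) ⇒ p = 2/3

P1 mixes 2/3 on A; P2 mixes 3/8 on P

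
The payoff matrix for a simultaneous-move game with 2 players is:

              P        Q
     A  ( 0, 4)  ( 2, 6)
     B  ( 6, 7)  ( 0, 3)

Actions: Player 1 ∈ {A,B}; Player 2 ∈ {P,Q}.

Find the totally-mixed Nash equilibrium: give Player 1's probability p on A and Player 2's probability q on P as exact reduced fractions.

(p,q) = (2/3, 1/4)

P1 indiff ⇒ q·0+(1-q)·2 = q·6+(1-q)·0 ⇒ q(-6) = (1-q)(-2) ⇒ q = 1/4
P2 indiff ⇒ p·4+(1-p)·7 = p·6+(1-p)·3 ⇒ p(-2) = (1-p)(-4) ⇒ p = 2/3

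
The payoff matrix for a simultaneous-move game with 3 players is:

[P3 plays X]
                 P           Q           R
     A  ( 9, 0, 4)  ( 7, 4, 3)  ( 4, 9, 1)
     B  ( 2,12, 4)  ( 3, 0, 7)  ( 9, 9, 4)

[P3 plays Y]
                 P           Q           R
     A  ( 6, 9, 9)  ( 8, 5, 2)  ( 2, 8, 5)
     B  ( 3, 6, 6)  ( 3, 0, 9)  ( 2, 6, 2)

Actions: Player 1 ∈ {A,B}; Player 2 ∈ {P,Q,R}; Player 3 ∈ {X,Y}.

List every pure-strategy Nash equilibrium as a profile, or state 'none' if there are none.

Nash profiles: (A,P,Y)

(A,P,X): not NE [P2→R gives 9>0; P3→Y gives 9>4]
(A,P,Y): NE
(A,Q,X): not NE [P2→R gives 9>4]
(A,Q,Y): not NE [P2→P gives 9>5; P3→X gives 3>2]
(A,R,X): not NE [P1→B gives 9>4; P3→Y gives 5>1]
(A,R,Y): not NE [P2→P gives 9>8]
(B,P,X): not NE [P1→A gives 9>2; P3→Y gives 6>4]
(B,P,Y): not NE [P1→A gives 6>3]
(B,Q,X): not NE [P1→A gives 7>3; P2→P gives 12>0; P3→Y gives 9>7]
(B,Q,Y): not NE [P1→A gives 8>3; P2→R gives 6>0]
(B,R,X): not NE [P2→P gives 12>9]
(B,R,Y): not NE [P3→X gives 4>2]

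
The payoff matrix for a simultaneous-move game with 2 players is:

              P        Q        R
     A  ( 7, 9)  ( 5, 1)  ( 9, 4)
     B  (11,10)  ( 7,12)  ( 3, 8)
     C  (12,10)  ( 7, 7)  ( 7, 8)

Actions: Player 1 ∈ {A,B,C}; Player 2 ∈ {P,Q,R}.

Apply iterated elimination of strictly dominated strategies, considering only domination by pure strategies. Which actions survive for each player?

IESDS → P1:{B,C} P2:{P,Q}

P2 drop R (P beats it: A:9>4 B:10>8 C:10>8)
P1 drop A (B beats it: P:11>7 Q:7>5)
P1→{B,C} P2→{P,Q}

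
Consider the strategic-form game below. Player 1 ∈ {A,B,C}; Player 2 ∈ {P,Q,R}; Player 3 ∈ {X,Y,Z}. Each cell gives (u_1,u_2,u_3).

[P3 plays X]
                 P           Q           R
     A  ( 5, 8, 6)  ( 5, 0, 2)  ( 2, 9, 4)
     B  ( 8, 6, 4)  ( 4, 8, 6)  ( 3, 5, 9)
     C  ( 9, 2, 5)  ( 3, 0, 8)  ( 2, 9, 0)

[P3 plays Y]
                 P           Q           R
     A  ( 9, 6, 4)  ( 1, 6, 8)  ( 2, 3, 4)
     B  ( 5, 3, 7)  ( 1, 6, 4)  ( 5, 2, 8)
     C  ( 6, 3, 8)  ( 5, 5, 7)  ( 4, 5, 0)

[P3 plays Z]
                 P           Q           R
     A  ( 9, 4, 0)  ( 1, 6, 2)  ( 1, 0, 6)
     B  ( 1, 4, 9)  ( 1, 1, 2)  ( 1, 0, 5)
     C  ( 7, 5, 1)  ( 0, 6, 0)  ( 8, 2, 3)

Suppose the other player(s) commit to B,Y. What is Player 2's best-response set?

u_2(P vs B,Y) = 3
u_2(Q vs B,Y) = 6
u_2(R vs B,Y) = 2
max payoff 6 at {Q}

BR_2 = {Q}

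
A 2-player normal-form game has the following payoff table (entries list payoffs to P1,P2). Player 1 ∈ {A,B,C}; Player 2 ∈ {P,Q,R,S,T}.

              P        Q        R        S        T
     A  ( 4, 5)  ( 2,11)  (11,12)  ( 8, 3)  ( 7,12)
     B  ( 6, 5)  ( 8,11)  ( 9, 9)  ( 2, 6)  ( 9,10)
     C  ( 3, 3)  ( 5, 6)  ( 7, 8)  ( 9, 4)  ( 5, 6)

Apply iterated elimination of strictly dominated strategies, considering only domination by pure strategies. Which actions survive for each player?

Remaining: P1:{A,B} P2:{Q,R,T}

P2 drop P (Q beats it: A:11>5 B:11>5 C:6>3)
P2 drop S (Q beats it: A:11>3 B:11>6 C:6>4)
P1 drop C (B beats it: Q:8>5 R:9>7 T:9>5)
P1→{A,B} P2→{Q,R,T}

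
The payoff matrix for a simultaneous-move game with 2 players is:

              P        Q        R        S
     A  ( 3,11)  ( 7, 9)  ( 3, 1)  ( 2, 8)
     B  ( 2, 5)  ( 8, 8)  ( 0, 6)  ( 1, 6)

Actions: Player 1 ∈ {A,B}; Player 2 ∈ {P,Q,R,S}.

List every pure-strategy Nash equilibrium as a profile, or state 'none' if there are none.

PSNE = {(A,P), (B,Q)}

(A,P): NE
(A,Q): not NE [P1→B gives 8>7; P2→P gives 11>9]
(A,R): not NE [P2→P gives 11>1]
(A,S): not NE [P2→P gives 11>8]
(B,P): not NE [P1→A gives 3>2; P2→Q gives 8>5]
(B,Q): NE
(B,R): not NE [P1→A gives 3>0; P2→Q gives 8>6]
(B,S): not NE [P1→A gives 2>1; P2→Q gives 8>6]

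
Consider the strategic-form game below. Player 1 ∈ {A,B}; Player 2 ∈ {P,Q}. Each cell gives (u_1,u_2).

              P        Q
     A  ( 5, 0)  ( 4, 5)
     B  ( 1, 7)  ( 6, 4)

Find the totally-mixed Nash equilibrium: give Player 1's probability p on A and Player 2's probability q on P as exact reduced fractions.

P1 mixes 3/8 on A; P2 mixes 1/3 on P

P1 indiff ⇒ q·5+(1-q)·4 = q·1+(1-q)·6 ⇒ q(4) = (1-q)(2) ⇒ q = 1/3
P2 indiff ⇒ p·0+(1-p)·7 = p·5+(1-p)·4 ⇒ p(-5) = (1-p)(-3) ⇒ p = 3/8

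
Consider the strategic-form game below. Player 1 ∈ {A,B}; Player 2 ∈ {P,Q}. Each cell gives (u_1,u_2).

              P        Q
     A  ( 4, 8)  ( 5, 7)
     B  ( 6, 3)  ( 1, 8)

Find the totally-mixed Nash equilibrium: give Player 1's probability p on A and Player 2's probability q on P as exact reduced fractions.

P1 indiff ⇒ q·4+(1-q)·5 = q·6+(1-q)·1 ⇒ q(-2) = (1-q)(-4) ⇒ q = 2/3
P2 indiff ⇒ p·8+(1-p)·3 = p·7+(1-p)·8 ⇒ p(1) = (1-p)(5) ⇒ p = 5/6

(p,q) = (5/6, 2/3)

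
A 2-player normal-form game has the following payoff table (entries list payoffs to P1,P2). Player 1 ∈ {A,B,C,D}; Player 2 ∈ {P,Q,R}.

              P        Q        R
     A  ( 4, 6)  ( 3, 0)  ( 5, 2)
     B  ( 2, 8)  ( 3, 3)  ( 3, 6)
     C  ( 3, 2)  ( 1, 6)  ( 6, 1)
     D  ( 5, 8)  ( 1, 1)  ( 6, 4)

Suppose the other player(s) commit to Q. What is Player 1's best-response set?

P1 best: {A,B}

u_1(A vs Q) = 3
u_1(B vs Q) = 3
u_1(C vs Q) = 1
u_1(D vs Q) = 1
max payoff 3 at {A,B}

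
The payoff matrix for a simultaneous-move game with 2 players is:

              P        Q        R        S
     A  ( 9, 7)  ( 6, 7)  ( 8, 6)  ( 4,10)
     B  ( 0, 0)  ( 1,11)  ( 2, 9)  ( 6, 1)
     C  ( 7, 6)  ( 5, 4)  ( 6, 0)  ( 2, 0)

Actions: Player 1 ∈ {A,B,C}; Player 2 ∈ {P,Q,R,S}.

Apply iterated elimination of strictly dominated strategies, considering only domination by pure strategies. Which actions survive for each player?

P1 drop C (A beats it: P:9>7 Q:6>5 R:8>6 S:4>2)
P2 drop P (S beats it: A:10>7 B:1>0)
P2 drop R (Q beats it: A:7>6 B:11>9)
P1→{A,B} P2→{Q,S}

IESDS → P1:{A,B} P2:{Q,S}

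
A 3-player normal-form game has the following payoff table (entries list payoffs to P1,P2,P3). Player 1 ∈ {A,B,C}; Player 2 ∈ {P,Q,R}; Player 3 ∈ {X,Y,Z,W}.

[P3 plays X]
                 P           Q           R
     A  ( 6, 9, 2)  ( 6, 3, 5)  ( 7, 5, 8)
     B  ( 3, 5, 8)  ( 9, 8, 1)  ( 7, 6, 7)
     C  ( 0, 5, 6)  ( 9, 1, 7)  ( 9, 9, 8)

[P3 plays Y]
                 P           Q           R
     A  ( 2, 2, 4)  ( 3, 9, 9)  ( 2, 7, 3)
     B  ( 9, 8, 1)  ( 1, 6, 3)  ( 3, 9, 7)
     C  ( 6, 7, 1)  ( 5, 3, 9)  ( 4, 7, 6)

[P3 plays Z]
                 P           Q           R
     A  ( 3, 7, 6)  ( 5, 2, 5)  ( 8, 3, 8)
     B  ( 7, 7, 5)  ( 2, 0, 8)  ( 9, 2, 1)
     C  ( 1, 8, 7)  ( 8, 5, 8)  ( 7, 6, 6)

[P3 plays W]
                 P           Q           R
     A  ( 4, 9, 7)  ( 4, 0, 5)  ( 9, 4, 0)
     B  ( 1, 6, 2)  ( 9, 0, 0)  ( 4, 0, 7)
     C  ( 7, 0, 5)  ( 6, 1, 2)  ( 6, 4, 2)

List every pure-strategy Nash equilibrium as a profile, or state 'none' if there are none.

Nash profiles: (C,R,X)

(A,P,X): not NE [P3→W gives 7>2]
(A,P,Y): not NE [P1→B gives 9>2; P2→Q gives 9>2; P3→W gives 7>4]
(A,P,Z): not NE [P1→B gives 7>3; P3→W gives 7>6]
(A,P,W): not NE [P1→C gives 7>4]
(A,Q,X): not NE [P1→C gives 9>6; P2→P gives 9>3; P3→Y gives 9>5]
(A,Q,Y): not NE [P1→C gives 5>3]
(A,Q,Z): not NE [P1→C gives 8>5; P2→P gives 7>2; P3→Y gives 9>5]
(A,Q,W): not NE [P1→B gives 9>4; P2→P gives 9>0; P3→Y gives 9>5]
(A,R,X): not NE [P1→C gives 9>7; P2→P gives 9>5]
(A,R,Y): not NE [P1→C gives 4>2; P2→Q gives 9>7; P3→Z gives 8>3]
(A,R,Z): not NE [P1→B gives 9>8; P2→P gives 7>3]
(A,R,W): not NE [P2→P gives 9>4; P3→Z gives 8>0]
(B,P,X): not NE [P1→A gives 6>3; P2→Q gives 8>5]
(B,P,Y): not NE [P2→R gives 9>8; P3→X gives 8>1]
(B,P,Z): not NE [P3→X gives 8>5]
(B,P,W): not NE [P1→C gives 7>1; P3→X gives 8>2]
(B,Q,X): not NE [P3→Z gives 8>1]
(B,Q,Y): not NE [P1→C gives 5>1; P2→R gives 9>6; P3→Z gives 8>3]
(B,Q,Z): not NE [P1→C gives 8>2; P2→P gives 7>0]
(B,Q,W): not NE [P2→P gives 6>0; P3→Z gives 8>0]
(B,R,X): not NE [P1→C gives 9>7; P2→Q gives 8>6]
(B,R,Y): not NE [P1→C gives 4>3]
(B,R,Z): not NE [P2→P gives 7>2; P3→W gives 7>1]
(B,R,W): not NE [P1→A gives 9>4; P2→P gives 6>0]
(C,P,X): not NE [P1→A gives 6>0; P2→R gives 9>5; P3→Z gives 7>6]
(C,P,Y): not NE [P1→B gives 9>6; P3→Z gives 7>1]
(C,P,Z): not NE [P1→B gives 7>1]
(C,P,W): not NE [P2→R gives 4>0; P3→Z gives 7>5]
(C,Q,X): not NE [P2→R gives 9>1; P3→Y gives 9>7]
(C,Q,Y): not NE [P2→R gives 7>3]
(C,Q,Z): not NE [P2→P gives 8>5; P3→Y gives 9>8]
(C,Q,W): not NE [P1→B gives 9>6; P2→R gives 4>1; P3→Y gives 9>2]
(C,R,X): NE
(C,R,Y): not NE [P3→X gives 8>6]
(C,R,Z): not NE [P1→B gives 9>7; P2→P gives 8>6; P3→X gives 8>6]
(C,R,W): not NE [P1→A gives 9>6; P3→X gives 8>2]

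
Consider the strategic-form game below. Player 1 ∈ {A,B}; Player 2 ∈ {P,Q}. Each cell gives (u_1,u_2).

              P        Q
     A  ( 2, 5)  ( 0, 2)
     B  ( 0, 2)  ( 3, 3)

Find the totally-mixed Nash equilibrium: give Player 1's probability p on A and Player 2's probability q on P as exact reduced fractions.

P1 indiff ⇒ q·2+(1-q)·0 = q·0+(1-q)·3 ⇒ q(2) = (1-q)(3) ⇒ q = 3/5
P2 indiff ⇒ p·5+(1-p)·2 = p·2+(1-p)·3 ⇒ p(3) = (1-p)(1) ⇒ p = 1/4

(p,q) = (1/4, 3/5)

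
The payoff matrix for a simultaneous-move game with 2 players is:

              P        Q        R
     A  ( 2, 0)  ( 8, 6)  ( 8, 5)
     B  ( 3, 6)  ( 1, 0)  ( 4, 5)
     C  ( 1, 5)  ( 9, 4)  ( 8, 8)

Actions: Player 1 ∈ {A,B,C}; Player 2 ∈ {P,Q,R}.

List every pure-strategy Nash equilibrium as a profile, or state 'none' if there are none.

(A,P): not NE [P1→B gives 3>2; P2→Q gives 6>0]
(A,Q): not NE [P1→C gives 9>8]
(A,R): not NE [P2→Q gives 6>5]
(B,P): NE
(B,Q): not NE [P1→C gives 9>1; P2→P gives 6>0]
(B,R): not NE [P1→C gives 8>4; P2→P gives 6>5]
(C,P): not NE [P1→B gives 3>1; P2→R gives 8>5]
(C,Q): not NE [P2→R gives 8>4]
(C,R): NE

PSNE = {(B,P), (C,R)}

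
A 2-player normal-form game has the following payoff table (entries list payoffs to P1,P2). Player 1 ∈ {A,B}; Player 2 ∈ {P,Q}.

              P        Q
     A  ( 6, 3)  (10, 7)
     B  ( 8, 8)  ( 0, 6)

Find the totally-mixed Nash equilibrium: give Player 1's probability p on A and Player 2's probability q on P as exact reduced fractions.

P1 indiff ⇒ q·6+(1-q)·10 = q·8+(1-q)·0 ⇒ q(-2) = (1-q)(-10) ⇒ q = 5/6
P2 indiff ⇒ p·3+(1-p)·8 = p·7+(1-p)·6 ⇒ p(-4) = (1-p)(-2) ⇒ p = 1/3

p=1/3, q=5/6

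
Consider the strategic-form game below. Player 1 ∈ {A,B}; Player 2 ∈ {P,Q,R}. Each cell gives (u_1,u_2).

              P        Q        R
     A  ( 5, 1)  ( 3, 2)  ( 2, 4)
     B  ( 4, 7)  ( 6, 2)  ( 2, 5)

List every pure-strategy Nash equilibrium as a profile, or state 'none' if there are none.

NE set: (A,R)

(A,P): not NE [P2→R gives 4>1]
(A,Q): not NE [P1→B gives 6>3; P2→R gives 4>2]
(A,R): NE
(B,P): not NE [P1→A gives 5>4]
(B,Q): not NE [P2→P gives 7>2]
(B,R): not NE [P2→P gives 7>5]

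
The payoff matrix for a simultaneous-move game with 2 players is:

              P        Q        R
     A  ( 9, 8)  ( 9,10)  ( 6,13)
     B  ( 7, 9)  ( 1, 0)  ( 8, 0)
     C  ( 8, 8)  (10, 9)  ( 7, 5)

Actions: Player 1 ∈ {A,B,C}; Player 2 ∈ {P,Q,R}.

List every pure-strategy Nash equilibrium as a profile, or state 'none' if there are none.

NE set: (C,Q)

(A,P): not NE [P2→R gives 13>8]
(A,Q): not NE [P1→C gives 10>9; P2→R gives 13>10]
(A,R): not NE [P1→B gives 8>6]
(B,P): not NE [P1→A gives 9>7]
(B,Q): not NE [P1→C gives 10>1; P2→P gives 9>0]
(B,R): not NE [P2→P gives 9>0]
(C,P): not NE [P1→A gives 9>8; P2→Q gives 9>8]
(C,Q): NE
(C,R): not NE [P1→B gives 8>7; P2→Q gives 9>5]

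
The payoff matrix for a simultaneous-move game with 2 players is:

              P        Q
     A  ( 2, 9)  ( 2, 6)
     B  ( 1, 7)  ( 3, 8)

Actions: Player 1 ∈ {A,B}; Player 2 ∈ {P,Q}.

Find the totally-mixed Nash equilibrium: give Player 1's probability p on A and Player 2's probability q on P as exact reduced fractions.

P1 mixes 1/4 on A; P2 mixes 1/2 on P

P1 indiff ⇒ q·2+(1-q)·2 = q·1+(1-q)·3 ⇒ q(1) = (1-q)(1) ⇒ q = 1/2
P2 indiff ⇒ p·9+(1-p)·7 = p·6+(1-p)·8 ⇒ p(3) = (1-p)(1) ⇒ p = 1/4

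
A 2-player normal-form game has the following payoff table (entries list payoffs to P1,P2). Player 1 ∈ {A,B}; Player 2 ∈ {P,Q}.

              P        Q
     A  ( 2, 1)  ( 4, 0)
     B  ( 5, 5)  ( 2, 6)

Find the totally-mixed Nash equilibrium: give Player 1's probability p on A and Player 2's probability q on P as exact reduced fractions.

(p,q) = (1/2, 2/5)

P1 indiff ⇒ q·2+(1-q)·4 = q·5+(1-q)·2 ⇒ q(-3) = (1-q)(-2) ⇒ q = 2/5
P2 indiff ⇒ p·1+(1-p)·5 = p·0+(1-p)·6 ⇒ p(1) = (1-p)(1) ⇒ p = 1/2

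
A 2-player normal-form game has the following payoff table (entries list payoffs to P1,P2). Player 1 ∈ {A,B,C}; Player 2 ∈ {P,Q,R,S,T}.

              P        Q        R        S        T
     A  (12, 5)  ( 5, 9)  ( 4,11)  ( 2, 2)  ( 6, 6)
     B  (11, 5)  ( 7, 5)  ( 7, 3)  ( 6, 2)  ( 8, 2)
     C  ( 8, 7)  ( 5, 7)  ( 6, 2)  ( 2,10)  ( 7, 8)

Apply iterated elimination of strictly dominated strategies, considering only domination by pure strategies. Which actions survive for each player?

IESDS → P1:{A,B} P2:{P,Q,R}

P1 drop C (B beats it: P:11>8 Q:7>5 R:7>6 S:6>2 T:8>7)
P2 drop S (P beats it: A:5>2 B:5>2)
P2 drop T (Q beats it: A:9>6 B:5>2)
P1→{A,B} P2→{P,Q,R}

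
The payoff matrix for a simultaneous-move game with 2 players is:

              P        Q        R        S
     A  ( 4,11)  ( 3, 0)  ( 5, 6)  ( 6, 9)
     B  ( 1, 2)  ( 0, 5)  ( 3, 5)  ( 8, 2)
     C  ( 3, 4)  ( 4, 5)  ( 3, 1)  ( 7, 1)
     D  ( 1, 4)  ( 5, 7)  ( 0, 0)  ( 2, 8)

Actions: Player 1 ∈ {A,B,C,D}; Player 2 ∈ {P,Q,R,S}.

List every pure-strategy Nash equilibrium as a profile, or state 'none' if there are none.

(A,P): NE
(A,Q): not NE [P1→D gives 5>3; P2→P gives 11>0]
(A,R): not NE [P2→P gives 11>6]
(A,S): not NE [P1→B gives 8>6; P2→P gives 11>9]
(B,P): not NE [P1→A gives 4>1; P2→R gives 5>2]
(B,Q): not NE [P1→D gives 5>0]
(B,R): not NE [P1→A gives 5>3]
(B,S): not NE [P2→R gives 5>2]
(C,P): not NE [P1→A gives 4>3; P2→Q gives 5>4]
(C,Q): not NE [P1→D gives 5>4]
(C,R): not NE [P1→A gives 5>3; P2→Q gives 5>1]
(C,S): not NE [P1→B gives 8>7; P2→Q gives 5>1]
(D,P): not NE [P1→A gives 4>1; P2→S gives 8>4]
(D,Q): not NE [P2→S gives 8>7]
(D,R): not NE [P1→A gives 5>0; P2→S gives 8>0]
(D,S): not NE [P1→B gives 8>2]

PSNE = {(A,P)}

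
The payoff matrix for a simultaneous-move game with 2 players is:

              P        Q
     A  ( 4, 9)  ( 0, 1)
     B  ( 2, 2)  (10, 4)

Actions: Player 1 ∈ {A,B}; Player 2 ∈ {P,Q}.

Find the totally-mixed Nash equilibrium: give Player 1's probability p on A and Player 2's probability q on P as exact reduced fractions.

P1 mixes 1/5 on A; P2 mixes 5/6 on P

P1 indiff ⇒ q·4+(1-q)·0 = q·2+(1-q)·10 ⇒ q(2) = (1-q)(10) ⇒ q = 5/6
P2 indiff ⇒ p·9+(1-p)·2 = p·1+(1-p)·4 ⇒ p(8) = (1-p)(2) ⇒ p = 1/5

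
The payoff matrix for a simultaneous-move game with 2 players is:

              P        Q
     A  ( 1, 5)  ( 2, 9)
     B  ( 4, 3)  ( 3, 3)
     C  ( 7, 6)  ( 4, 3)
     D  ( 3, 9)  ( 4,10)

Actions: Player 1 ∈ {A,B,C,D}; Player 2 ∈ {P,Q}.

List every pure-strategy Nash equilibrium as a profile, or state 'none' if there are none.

(A,P): not NE [P1→C gives 7>1; P2→Q gives 9>5]
(A,Q): not NE [P1→D gives 4>2]
(B,P): not NE [P1→C gives 7>4]
(B,Q): not NE [P1→D gives 4>3]
(C,P): NE
(C,Q): not NE [P2→P gives 6>3]
(D,P): not NE [P1→C gives 7>3; P2→Q gives 10>9]
(D,Q): NE

NE set: (C,P), (D,Q)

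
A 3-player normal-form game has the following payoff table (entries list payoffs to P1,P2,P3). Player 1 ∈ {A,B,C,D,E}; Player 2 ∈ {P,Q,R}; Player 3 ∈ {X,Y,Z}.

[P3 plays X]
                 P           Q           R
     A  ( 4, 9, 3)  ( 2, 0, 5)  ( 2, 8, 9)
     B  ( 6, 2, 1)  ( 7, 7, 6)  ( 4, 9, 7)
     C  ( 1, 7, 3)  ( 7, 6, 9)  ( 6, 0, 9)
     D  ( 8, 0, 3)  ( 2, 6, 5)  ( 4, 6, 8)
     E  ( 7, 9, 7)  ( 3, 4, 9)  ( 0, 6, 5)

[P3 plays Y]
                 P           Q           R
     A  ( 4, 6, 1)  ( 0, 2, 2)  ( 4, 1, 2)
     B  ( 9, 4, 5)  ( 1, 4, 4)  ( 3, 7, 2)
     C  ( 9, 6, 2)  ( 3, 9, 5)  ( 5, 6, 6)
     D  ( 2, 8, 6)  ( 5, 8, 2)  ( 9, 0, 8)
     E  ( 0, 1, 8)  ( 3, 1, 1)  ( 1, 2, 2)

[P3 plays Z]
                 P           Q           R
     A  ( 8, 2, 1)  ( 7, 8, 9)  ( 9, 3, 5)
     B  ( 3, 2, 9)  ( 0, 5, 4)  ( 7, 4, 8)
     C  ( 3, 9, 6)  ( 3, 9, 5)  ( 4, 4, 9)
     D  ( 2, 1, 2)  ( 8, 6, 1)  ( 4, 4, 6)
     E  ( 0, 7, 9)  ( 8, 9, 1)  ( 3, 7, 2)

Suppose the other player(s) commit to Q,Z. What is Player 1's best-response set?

BR_1 = {D,E}

u_1(A vs Q,Z) = 7
u_1(B vs Q,Z) = 0
u_1(C vs Q,Z) = 3
u_1(D vs Q,Z) = 8
u_1(E vs Q,Z) = 8
max payoff 8 at {D,E}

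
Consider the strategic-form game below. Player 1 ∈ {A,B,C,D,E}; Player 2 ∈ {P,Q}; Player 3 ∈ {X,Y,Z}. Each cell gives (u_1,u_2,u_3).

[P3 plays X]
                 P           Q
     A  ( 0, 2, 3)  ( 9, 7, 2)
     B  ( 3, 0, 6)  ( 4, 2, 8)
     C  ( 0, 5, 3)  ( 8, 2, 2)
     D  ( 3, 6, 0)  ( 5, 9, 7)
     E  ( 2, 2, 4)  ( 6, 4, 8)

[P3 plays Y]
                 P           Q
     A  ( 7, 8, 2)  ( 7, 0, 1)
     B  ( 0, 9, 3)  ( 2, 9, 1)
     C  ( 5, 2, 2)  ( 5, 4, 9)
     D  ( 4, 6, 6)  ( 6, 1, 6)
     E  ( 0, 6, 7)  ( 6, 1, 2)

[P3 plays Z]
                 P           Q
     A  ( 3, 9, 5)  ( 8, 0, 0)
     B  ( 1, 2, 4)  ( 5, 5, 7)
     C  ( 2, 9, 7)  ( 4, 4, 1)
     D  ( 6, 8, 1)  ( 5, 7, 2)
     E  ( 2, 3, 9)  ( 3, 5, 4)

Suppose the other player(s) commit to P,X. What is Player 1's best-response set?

u_1(A vs P,X) = 0
u_1(B vs P,X) = 3
u_1(C vs P,X) = 0
u_1(D vs P,X) = 3
u_1(E vs P,X) = 2
max payoff 3 at {B,D}

BR_1 = {B,D}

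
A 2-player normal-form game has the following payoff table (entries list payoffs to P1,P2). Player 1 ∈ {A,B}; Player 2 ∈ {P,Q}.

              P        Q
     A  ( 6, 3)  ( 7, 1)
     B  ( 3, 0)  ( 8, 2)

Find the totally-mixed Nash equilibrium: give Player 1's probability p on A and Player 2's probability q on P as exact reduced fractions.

(p,q) = (1/2, 1/4)

P1 indiff ⇒ q·6+(1-q)·7 = q·3+(1-q)·8 ⇒ q(3) = (1-q)(1) ⇒ q = 1/4
P2 indiff ⇒ p·3+(1-p)·0 = p·1+(1-p)·2 ⇒ p(2) = (1-p)(2) ⇒ p = 1/2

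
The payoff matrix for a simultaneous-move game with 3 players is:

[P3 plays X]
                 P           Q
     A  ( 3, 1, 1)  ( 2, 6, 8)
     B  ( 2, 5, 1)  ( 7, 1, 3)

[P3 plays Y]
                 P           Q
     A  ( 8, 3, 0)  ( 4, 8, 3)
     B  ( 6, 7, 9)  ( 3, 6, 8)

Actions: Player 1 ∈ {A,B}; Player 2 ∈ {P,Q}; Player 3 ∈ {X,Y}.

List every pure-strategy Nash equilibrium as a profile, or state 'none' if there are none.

No pure NE.

(A,P,X): not NE [P2→Q gives 6>1]
(A,P,Y): not NE [P2→Q gives 8>3; P3→X gives 1>0]
(A,Q,X): not NE [P1→B gives 7>2]
(A,Q,Y): not NE [P3→X gives 8>3]
(B,P,X): not NE [P1→A gives 3>2; P3→Y gives 9>1]
(B,P,Y): not NE [P1→A gives 8>6]
(B,Q,X): not NE [P2→P gives 5>1; P3→Y gives 8>3]
(B,Q,Y): not NE [P1→A gives 4>3; P2→P gives 7>6]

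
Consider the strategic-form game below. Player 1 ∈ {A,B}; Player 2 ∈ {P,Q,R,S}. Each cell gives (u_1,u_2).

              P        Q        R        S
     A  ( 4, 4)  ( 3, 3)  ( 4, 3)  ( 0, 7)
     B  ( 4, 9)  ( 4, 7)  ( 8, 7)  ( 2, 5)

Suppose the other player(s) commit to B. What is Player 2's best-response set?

P2 best: {P}

u_2(P vs B) = 9
u_2(Q vs B) = 7
u_2(R vs B) = 7
u_2(S vs B) = 5
max payoff 9 at {P}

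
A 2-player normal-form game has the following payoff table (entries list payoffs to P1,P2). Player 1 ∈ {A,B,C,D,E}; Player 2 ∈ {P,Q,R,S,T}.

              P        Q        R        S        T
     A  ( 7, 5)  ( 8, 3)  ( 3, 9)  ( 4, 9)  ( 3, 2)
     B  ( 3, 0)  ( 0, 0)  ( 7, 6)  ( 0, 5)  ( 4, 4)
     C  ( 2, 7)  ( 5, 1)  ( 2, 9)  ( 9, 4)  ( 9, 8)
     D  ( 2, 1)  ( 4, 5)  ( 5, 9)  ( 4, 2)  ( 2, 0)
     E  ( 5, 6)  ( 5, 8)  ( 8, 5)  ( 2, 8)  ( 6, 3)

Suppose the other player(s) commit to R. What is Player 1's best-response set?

u_1(A vs R) = 3
u_1(B vs R) = 7
u_1(C vs R) = 2
u_1(D vs R) = 5
u_1(E vs R) = 8
max payoff 8 at {E}

BR_1 = {E}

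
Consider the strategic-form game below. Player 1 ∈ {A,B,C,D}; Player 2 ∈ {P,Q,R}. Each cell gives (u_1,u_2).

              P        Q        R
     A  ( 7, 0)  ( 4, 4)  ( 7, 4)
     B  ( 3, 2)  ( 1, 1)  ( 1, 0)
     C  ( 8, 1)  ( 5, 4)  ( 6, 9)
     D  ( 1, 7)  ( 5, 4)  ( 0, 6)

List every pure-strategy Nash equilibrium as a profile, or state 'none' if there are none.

NE set: (A,R)

(A,P): not NE [P1→C gives 8>7; P2→R gives 4>0]
(A,Q): not NE [P1→D gives 5>4]
(A,R): NE
(B,P): not NE [P1→C gives 8>3]
(B,Q): not NE [P1→D gives 5>1; P2→P gives 2>1]
(B,R): not NE [P1→A gives 7>1; P2→P gives 2>0]
(C,P): not NE [P2→R gives 9>1]
(C,Q): not NE [P2→R gives 9>4]
(C,R): not NE [P1→A gives 7>6]
(D,P): not NE [P1→C gives 8>1]
(D,Q): not NE [P2→P gives 7>4]
(D,R): not NE [P1→A gives 7>0; P2→P gives 7>6]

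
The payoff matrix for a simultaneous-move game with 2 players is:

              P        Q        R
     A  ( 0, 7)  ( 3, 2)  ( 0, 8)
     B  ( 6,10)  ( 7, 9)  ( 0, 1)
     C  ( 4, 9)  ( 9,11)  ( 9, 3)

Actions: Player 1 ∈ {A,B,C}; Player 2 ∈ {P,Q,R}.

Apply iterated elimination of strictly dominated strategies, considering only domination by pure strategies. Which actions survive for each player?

Survivors P1:{B,C} P2:{P,Q}

P1 drop A (C beats it: P:4>0 Q:9>3 R:9>0)
P2 drop R (P beats it: B:10>1 C:9>3)
P1→{B,C} P2→{P,Q}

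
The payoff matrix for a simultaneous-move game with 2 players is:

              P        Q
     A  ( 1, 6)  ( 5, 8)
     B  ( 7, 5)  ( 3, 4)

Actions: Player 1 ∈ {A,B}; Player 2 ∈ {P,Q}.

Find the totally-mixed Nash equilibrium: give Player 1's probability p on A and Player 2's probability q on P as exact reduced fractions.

P1 indiff ⇒ q·1+(1-q)·5 = q·7+(1-q)·3 ⇒ q(-6) = (1-q)(-2) ⇒ q = 1/4
P2 indiff ⇒ p·6+(1-p)·5 = p·8+(1-p)·4 ⇒ p(-2) = (1-p)(-1) ⇒ p = 1/3

P1 mixes 1/3 on A; P2 mixes 1/4 on P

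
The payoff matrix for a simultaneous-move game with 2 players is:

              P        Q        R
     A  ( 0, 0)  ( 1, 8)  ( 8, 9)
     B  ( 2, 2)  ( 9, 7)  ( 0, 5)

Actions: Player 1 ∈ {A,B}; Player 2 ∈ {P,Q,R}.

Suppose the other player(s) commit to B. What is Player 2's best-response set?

P2 best: {Q}

u_2(P vs B) = 2
u_2(Q vs B) = 7
u_2(R vs B) = 5
max payoff 7 at {Q}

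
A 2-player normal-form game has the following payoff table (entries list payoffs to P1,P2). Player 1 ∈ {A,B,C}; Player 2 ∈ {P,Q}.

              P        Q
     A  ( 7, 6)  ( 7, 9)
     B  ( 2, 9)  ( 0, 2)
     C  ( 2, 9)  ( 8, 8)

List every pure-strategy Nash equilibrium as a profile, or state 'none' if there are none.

PSNE: ∅

(A,P): not NE [P2→Q gives 9>6]
(A,Q): not NE [P1→C gives 8>7]
(B,P): not NE [P1→A gives 7>2]
(B,Q): not NE [P1→C gives 8>0; P2→P gives 9>2]
(C,P): not NE [P1→A gives 7>2]
(C,Q): not NE [P2→P gives 9>8]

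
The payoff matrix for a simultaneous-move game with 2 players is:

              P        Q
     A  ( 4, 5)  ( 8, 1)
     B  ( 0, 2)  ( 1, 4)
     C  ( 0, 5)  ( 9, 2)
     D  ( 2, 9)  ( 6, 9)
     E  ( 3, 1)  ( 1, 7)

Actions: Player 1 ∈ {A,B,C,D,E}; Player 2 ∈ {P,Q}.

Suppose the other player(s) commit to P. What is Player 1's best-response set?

u_1(A vs P) = 4
u_1(B vs P) = 0
u_1(C vs P) = 0
u_1(D vs P) = 2
u_1(E vs P) = 3
max payoff 4 at {A}

BR_1 = {A}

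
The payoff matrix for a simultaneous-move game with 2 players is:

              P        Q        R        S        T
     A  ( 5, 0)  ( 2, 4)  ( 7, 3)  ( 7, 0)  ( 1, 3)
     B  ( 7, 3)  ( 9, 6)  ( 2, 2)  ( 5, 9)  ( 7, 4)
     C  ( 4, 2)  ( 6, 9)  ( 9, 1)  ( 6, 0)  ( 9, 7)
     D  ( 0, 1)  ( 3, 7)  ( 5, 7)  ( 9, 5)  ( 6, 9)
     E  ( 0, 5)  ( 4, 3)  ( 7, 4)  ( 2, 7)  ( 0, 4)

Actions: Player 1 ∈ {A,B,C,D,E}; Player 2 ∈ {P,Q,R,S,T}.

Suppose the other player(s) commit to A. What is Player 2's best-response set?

argmax u_2 = {Q}

u_2(P vs A) = 0
u_2(Q vs A) = 4
u_2(R vs A) = 3
u_2(S vs A) = 0
u_2(T vs A) = 3
max payoff 4 at {Q}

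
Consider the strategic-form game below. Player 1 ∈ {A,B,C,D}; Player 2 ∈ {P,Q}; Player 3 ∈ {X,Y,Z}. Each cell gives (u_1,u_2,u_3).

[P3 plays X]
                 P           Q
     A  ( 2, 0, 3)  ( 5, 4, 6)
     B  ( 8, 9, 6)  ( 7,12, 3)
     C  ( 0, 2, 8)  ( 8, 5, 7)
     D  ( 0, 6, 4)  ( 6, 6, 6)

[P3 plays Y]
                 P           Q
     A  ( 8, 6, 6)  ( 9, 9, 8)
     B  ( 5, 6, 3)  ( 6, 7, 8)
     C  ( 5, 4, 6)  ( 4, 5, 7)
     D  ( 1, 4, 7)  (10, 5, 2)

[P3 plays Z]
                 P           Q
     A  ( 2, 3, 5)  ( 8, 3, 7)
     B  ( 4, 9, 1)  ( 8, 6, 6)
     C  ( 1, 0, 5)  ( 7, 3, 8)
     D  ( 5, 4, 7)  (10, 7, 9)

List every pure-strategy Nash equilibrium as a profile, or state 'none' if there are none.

Nash profiles: (D,Q,Z)

(A,P,X): not NE [P1→B gives 8>2; P2→Q gives 4>0; P3→Y gives 6>3]
(A,P,Y): not NE [P2→Q gives 9>6]
(A,P,Z): not NE [P1→D gives 5>2; P3→Y gives 6>5]
(A,Q,X): not NE [P1→C gives 8>5; P3→Y gives 8>6]
(A,Q,Y): not NE [P1→D gives 10>9]
(A,Q,Z): not NE [P1→D gives 10>8; P3→Y gives 8>7]
(B,P,X): not NE [P2→Q gives 12>9]
(B,P,Y): not NE [P1→A gives 8>5; P2→Q gives 7>6; P3→X gives 6>3]
(B,P,Z): not NE [P1→D gives 5>4; P3→X gives 6>1]
(B,Q,X): not NE [P1→C gives 8>7; P3→Y gives 8>3]
(B,Q,Y): not NE [P1→D gives 10>6]
(B,Q,Z): not NE [P1→D gives 10>8; P2→P gives 9>6; P3→Y gives 8>6]
(C,P,X): not NE [P1→B gives 8>0; P2→Q gives 5>2]
(C,P,Y): not NE [P1→A gives 8>5; P2→Q gives 5>4; P3→X gives 8>6]
(C,P,Z): not NE [P1→D gives 5>1; P2→Q gives 3>0; P3→X gives 8>5]
(C,Q,X): not NE [P3→Z gives 8>7]
(C,Q,Y): not NE [P1→D gives 10>4; P3→Z gives 8>7]
(C,Q,Z): not NE [P1→D gives 10>7]
(D,P,X): not NE [P1→B gives 8>0; P3→Z gives 7>4]
(D,P,Y): not NE [P1→A gives 8>1; P2→Q gives 5>4]
(D,P,Z): not NE [P2→Q gives 7>4]
(D,Q,X): not NE [P1→C gives 8>6; P3→Z gives 9>6]
(D,Q,Y): not NE [P3→Z gives 9>2]
(D,Q,Z): NE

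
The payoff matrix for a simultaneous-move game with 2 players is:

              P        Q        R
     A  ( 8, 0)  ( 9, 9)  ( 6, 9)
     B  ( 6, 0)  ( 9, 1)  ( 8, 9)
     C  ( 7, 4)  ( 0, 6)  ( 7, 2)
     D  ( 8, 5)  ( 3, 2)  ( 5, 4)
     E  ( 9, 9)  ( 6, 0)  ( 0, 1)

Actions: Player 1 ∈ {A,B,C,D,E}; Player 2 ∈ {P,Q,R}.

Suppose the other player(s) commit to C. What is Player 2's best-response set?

u_2(P vs C) = 4
u_2(Q vs C) = 6
u_2(R vs C) = 2
max payoff 6 at {Q}

argmax u_2 = {Q}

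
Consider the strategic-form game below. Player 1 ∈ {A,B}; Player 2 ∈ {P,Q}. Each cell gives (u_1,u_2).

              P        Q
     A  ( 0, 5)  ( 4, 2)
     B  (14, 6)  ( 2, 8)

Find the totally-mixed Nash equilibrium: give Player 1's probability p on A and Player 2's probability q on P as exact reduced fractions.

P1 mixes 2/5 on A; P2 mixes 1/8 on P

P1 indiff ⇒ q·0+(1-q)·4 = q·14+(1-q)·2 ⇒ q(-14) = (1-q)(-2) ⇒ q = 1/8
P2 indiff ⇒ p·5+(1-p)·6 = p·2+(1-p)·8 ⇒ p(3) = (1-p)(2) ⇒ p = 2/5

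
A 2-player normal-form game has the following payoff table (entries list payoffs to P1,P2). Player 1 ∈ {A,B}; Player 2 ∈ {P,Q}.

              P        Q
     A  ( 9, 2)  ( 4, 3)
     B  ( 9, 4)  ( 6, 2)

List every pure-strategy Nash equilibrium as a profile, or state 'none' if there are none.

(A,P): not NE [P2→Q gives 3>2]
(A,Q): not NE [P1→B gives 6>4]
(B,P): NE
(B,Q): not NE [P2→P gives 4>2]

Nash profiles: (B,P)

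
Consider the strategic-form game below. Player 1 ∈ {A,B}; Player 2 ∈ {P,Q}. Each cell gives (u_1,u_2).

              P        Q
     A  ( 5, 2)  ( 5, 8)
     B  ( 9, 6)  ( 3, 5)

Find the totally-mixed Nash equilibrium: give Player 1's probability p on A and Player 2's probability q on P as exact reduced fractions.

p=1/7, q=1/3

P1 indiff ⇒ q·5+(1-q)·5 = q·9+(1-q)·3 ⇒ q(-4) = (1-q)(-2) ⇒ q = 1/3
P2 indiff ⇒ p·2+(1-p)·6 = p·8+(1-p)·5 ⇒ p(-6) = (1-p)(-1) ⇒ p = 1/7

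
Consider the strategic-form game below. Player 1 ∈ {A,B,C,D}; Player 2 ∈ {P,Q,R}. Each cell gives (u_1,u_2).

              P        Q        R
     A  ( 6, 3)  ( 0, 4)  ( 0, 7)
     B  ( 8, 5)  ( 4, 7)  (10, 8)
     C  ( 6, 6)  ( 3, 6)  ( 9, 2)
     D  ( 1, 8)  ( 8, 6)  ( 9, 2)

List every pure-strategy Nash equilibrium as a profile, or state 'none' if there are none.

(A,P): not NE [P1→B gives 8>6; P2→R gives 7>3]
(A,Q): not NE [P1→D gives 8>0; P2→R gives 7>4]
(A,R): not NE [P1→B gives 10>0]
(B,P): not NE [P2→R gives 8>5]
(B,Q): not NE [P1→D gives 8>4; P2→R gives 8>7]
(B,R): NE
(C,P): not NE [P1→B gives 8>6]
(C,Q): not NE [P1→D gives 8>3]
(C,R): not NE [P1→B gives 10>9; P2→Q gives 6>2]
(D,P): not NE [P1→B gives 8>1]
(D,Q): not NE [P2→P gives 8>6]
(D,R): not NE [P1→B gives 10>9; P2→P gives 8>2]

NE set: (B,R)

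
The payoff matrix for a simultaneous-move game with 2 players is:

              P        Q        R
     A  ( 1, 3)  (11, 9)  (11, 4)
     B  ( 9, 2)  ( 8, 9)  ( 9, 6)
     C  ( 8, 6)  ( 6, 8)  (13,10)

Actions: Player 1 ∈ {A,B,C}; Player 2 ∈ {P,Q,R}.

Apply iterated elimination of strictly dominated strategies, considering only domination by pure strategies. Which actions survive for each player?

P2 drop P (Q beats it: A:9>3 B:9>2 C:8>6)
P1 drop B (A beats it: Q:11>8 R:11>9)
P1→{A,C} P2→{Q,R}

Remaining: P1:{A,C} P2:{Q,R}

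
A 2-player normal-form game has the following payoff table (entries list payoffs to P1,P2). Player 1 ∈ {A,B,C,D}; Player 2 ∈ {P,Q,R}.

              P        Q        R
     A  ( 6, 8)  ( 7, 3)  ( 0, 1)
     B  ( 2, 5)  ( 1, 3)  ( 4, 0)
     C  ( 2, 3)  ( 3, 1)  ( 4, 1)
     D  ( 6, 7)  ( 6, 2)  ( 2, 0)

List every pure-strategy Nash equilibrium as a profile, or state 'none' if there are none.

(A,P): NE
(A,Q): not NE [P2→P gives 8>3]
(A,R): not NE [P1→C gives 4>0; P2→P gives 8>1]
(B,P): not NE [P1→D gives 6>2]
(B,Q): not NE [P1→A gives 7>1; P2→P gives 5>3]
(B,R): not NE [P2→P gives 5>0]
(C,P): not NE [P1→D gives 6>2]
(C,Q): not NE [P1→A gives 7>3; P2→P gives 3>1]
(C,R): not NE [P2→P gives 3>1]
(D,P): NE
(D,Q): not NE [P1→A gives 7>6; P2→P gives 7>2]
(D,R): not NE [P1→C gives 4>2; P2→P gives 7>0]

Nash profiles: (A,P), (D,P)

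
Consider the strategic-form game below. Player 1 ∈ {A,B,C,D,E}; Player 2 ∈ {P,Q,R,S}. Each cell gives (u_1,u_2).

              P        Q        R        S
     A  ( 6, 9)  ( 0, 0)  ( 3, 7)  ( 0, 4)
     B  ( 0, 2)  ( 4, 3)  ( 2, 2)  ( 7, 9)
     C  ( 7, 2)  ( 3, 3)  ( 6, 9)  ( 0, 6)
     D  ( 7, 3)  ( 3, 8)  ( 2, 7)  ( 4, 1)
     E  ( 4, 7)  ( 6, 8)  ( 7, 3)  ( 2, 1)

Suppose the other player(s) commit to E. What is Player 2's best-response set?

u_2(P vs E) = 7
u_2(Q vs E) = 8
u_2(R vs E) = 3
u_2(S vs E) = 1
max payoff 8 at {Q}

P2 best: {Q}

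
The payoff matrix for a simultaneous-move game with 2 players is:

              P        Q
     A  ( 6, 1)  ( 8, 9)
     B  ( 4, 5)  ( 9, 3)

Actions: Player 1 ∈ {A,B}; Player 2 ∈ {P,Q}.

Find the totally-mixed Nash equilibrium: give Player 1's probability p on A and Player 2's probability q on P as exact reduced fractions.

P1 mixes 1/5 on A; P2 mixes 1/3 on P

P1 indiff ⇒ q·6+(1-q)·8 = q·4+(1-q)·9 ⇒ q(2) = (1-q)(1) ⇒ q = 1/3
P2 indiff ⇒ p·1+(1-p)·5 = p·9+(1-p)·3 ⇒ p(-8) = (1-p)(-2) ⇒ p = 1/5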